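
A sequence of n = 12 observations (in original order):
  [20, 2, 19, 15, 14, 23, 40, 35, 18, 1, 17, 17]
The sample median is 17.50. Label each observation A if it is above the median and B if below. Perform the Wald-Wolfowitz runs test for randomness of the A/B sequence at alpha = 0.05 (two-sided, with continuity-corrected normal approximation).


Step 1: Compute median = 17.50; label A = above, B = below.
Labels in order: ABABBAAAABBB  (n_A = 6, n_B = 6)
Step 2: Count runs R = 6.
Step 3: Under H0 (random ordering), E[R] = 2*n_A*n_B/(n_A+n_B) + 1 = 2*6*6/12 + 1 = 7.0000.
        Var[R] = 2*n_A*n_B*(2*n_A*n_B - n_A - n_B) / ((n_A+n_B)^2 * (n_A+n_B-1)) = 4320/1584 = 2.7273.
        SD[R] = 1.6514.
Step 4: Continuity-corrected z = (R + 0.5 - E[R]) / SD[R] = (6 + 0.5 - 7.0000) / 1.6514 = -0.3028.
Step 5: Two-sided p-value via normal approximation = 2*(1 - Phi(|z|)) = 0.762069.
Step 6: alpha = 0.05. fail to reject H0.

R = 6, z = -0.3028, p = 0.762069, fail to reject H0.


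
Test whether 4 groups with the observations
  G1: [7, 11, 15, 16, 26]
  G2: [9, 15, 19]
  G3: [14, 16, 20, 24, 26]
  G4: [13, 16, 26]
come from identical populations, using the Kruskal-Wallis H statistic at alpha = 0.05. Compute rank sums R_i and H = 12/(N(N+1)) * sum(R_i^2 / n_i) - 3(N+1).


Step 1: Combine all N = 16 observations and assign midranks.
sorted (value, group, rank): (7,G1,1), (9,G2,2), (11,G1,3), (13,G4,4), (14,G3,5), (15,G1,6.5), (15,G2,6.5), (16,G1,9), (16,G3,9), (16,G4,9), (19,G2,11), (20,G3,12), (24,G3,13), (26,G1,15), (26,G3,15), (26,G4,15)
Step 2: Sum ranks within each group.
R_1 = 34.5 (n_1 = 5)
R_2 = 19.5 (n_2 = 3)
R_3 = 54 (n_3 = 5)
R_4 = 28 (n_4 = 3)
Step 3: H = 12/(N(N+1)) * sum(R_i^2/n_i) - 3(N+1)
     = 12/(16*17) * (34.5^2/5 + 19.5^2/3 + 54^2/5 + 28^2/3) - 3*17
     = 0.044118 * 1209.33 - 51
     = 2.352941.
Step 4: Ties present; correction factor C = 1 - 54/(16^3 - 16) = 0.986765. Corrected H = 2.352941 / 0.986765 = 2.384501.
Step 5: Under H0, H ~ chi^2(3); p-value = 0.496526.
Step 6: alpha = 0.05. fail to reject H0.

H = 2.3845, df = 3, p = 0.496526, fail to reject H0.


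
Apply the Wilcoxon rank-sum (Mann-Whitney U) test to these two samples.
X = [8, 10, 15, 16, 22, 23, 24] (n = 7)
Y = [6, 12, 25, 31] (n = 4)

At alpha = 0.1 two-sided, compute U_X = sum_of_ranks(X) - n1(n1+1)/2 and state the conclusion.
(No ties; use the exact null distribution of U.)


Step 1: Combine and sort all 11 observations; assign midranks.
sorted (value, group): (6,Y), (8,X), (10,X), (12,Y), (15,X), (16,X), (22,X), (23,X), (24,X), (25,Y), (31,Y)
ranks: 6->1, 8->2, 10->3, 12->4, 15->5, 16->6, 22->7, 23->8, 24->9, 25->10, 31->11
Step 2: Rank sum for X: R1 = 2 + 3 + 5 + 6 + 7 + 8 + 9 = 40.
Step 3: U_X = R1 - n1(n1+1)/2 = 40 - 7*8/2 = 40 - 28 = 12.
       U_Y = n1*n2 - U_X = 28 - 12 = 16.
Step 4: No ties, so the exact null distribution of U (based on enumerating the C(11,7) = 330 equally likely rank assignments) gives the two-sided p-value.
Step 5: p-value = 0.787879; compare to alpha = 0.1. fail to reject H0.

U_X = 12, p = 0.787879, fail to reject H0 at alpha = 0.1.


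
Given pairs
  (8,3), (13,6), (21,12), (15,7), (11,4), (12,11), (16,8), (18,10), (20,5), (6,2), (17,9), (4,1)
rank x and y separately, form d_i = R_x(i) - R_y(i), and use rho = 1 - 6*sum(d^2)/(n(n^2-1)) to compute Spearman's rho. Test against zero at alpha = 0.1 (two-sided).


Step 1: Rank x and y separately (midranks; no ties here).
rank(x): 8->3, 13->6, 21->12, 15->7, 11->4, 12->5, 16->8, 18->10, 20->11, 6->2, 17->9, 4->1
rank(y): 3->3, 6->6, 12->12, 7->7, 4->4, 11->11, 8->8, 10->10, 5->5, 2->2, 9->9, 1->1
Step 2: d_i = R_x(i) - R_y(i); compute d_i^2.
  (3-3)^2=0, (6-6)^2=0, (12-12)^2=0, (7-7)^2=0, (4-4)^2=0, (5-11)^2=36, (8-8)^2=0, (10-10)^2=0, (11-5)^2=36, (2-2)^2=0, (9-9)^2=0, (1-1)^2=0
sum(d^2) = 72.
Step 3: rho = 1 - 6*72 / (12*(12^2 - 1)) = 1 - 432/1716 = 0.748252.
Step 4: Under H0, t = rho * sqrt((n-2)/(1-rho^2)) = 3.5667 ~ t(10).
Step 5: Two-sided p-value from the t-distribution with 10 df = 0.005124.
Step 6: alpha = 0.1. reject H0.

rho = 0.7483, p = 0.005124, reject H0 at alpha = 0.1.


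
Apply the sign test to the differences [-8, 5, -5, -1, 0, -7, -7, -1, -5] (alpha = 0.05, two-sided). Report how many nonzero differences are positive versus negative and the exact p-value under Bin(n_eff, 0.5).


Step 1: Discard zero differences. Original n = 9; n_eff = number of nonzero differences = 8.
Nonzero differences (with sign): -8, +5, -5, -1, -7, -7, -1, -5
Step 2: Count signs: positive = 1, negative = 7.
Step 3: Under H0: P(positive) = 0.5, so the number of positives S ~ Bin(8, 0.5).
Step 4: Two-sided exact p-value = sum of Bin(8,0.5) probabilities at or below the observed probability = 0.070312.
Step 5: alpha = 0.05. fail to reject H0.

n_eff = 8, pos = 1, neg = 7, p = 0.070312, fail to reject H0.


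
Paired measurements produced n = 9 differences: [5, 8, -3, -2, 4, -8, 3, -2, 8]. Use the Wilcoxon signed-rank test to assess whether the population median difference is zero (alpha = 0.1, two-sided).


Step 1: Drop any zero differences (none here) and take |d_i|.
|d| = [5, 8, 3, 2, 4, 8, 3, 2, 8]
Step 2: Midrank |d_i| (ties get averaged ranks).
ranks: |5|->6, |8|->8, |3|->3.5, |2|->1.5, |4|->5, |8|->8, |3|->3.5, |2|->1.5, |8|->8
Step 3: Attach original signs; sum ranks with positive sign and with negative sign.
W+ = 6 + 8 + 5 + 3.5 + 8 = 30.5
W- = 3.5 + 1.5 + 8 + 1.5 = 14.5
(Check: W+ + W- = 45 should equal n(n+1)/2 = 45.)
Step 4: Test statistic W = min(W+, W-) = 14.5.
Step 5: Ties in |d|, so use the tie-corrected normal approximation.
        E[W] = n(n+1)/4 = 9*10/4 = 22.5.
        Tie groups: |d|=2 (t=2), |d|=3 (t=2), |d|=8 (t=3); sum(t^3 - t) = 36.
        Var[W] = n(n+1)(2n+1)/24 - sum(t^3-t)/48 = 1710/24 - 36/48 = 70.5.
        z = (W - E[W]) / sqrt(Var[W]) = (14.5 - 22.5) / 8.3964 = -0.9528.
        Two-sided p = 2*Phi(z) = 0.340698.
Step 6: alpha = 0.1. fail to reject H0.

W+ = 30.5, W- = 14.5, W = min = 14.5, p = 0.340698, fail to reject H0.


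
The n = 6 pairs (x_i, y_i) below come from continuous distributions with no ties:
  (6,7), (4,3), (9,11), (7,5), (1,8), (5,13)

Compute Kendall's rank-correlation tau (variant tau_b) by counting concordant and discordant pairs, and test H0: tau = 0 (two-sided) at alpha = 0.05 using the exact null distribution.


Step 1: Enumerate the 15 unordered pairs (i,j) with i<j and classify each by sign(x_j-x_i) * sign(y_j-y_i).
  (1,2):dx=-2,dy=-4->C; (1,3):dx=+3,dy=+4->C; (1,4):dx=+1,dy=-2->D; (1,5):dx=-5,dy=+1->D
  (1,6):dx=-1,dy=+6->D; (2,3):dx=+5,dy=+8->C; (2,4):dx=+3,dy=+2->C; (2,5):dx=-3,dy=+5->D
  (2,6):dx=+1,dy=+10->C; (3,4):dx=-2,dy=-6->C; (3,5):dx=-8,dy=-3->C; (3,6):dx=-4,dy=+2->D
  (4,5):dx=-6,dy=+3->D; (4,6):dx=-2,dy=+8->D; (5,6):dx=+4,dy=+5->C
Step 2: C = 8, D = 7, total pairs = 15.
Step 3: tau = (C - D)/(n(n-1)/2) = (8 - 7)/15 = 0.066667.
Step 4: Exact two-sided p-value (enumerate n! = 720 permutations of y under H0): p = 1.000000.
Step 5: alpha = 0.05. fail to reject H0.

tau_b = 0.0667 (C=8, D=7), p = 1.000000, fail to reject H0.


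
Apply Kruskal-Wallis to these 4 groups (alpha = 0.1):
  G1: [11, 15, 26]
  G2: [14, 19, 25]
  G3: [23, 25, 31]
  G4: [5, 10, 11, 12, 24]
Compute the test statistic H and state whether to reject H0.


Step 1: Combine all N = 14 observations and assign midranks.
sorted (value, group, rank): (5,G4,1), (10,G4,2), (11,G1,3.5), (11,G4,3.5), (12,G4,5), (14,G2,6), (15,G1,7), (19,G2,8), (23,G3,9), (24,G4,10), (25,G2,11.5), (25,G3,11.5), (26,G1,13), (31,G3,14)
Step 2: Sum ranks within each group.
R_1 = 23.5 (n_1 = 3)
R_2 = 25.5 (n_2 = 3)
R_3 = 34.5 (n_3 = 3)
R_4 = 21.5 (n_4 = 5)
Step 3: H = 12/(N(N+1)) * sum(R_i^2/n_i) - 3(N+1)
     = 12/(14*15) * (23.5^2/3 + 25.5^2/3 + 34.5^2/3 + 21.5^2/5) - 3*15
     = 0.057143 * 890.033 - 45
     = 5.859048.
Step 4: Ties present; correction factor C = 1 - 12/(14^3 - 14) = 0.995604. Corrected H = 5.859048 / 0.995604 = 5.884915.
Step 5: Under H0, H ~ chi^2(3); p-value = 0.117346.
Step 6: alpha = 0.1. fail to reject H0.

H = 5.8849, df = 3, p = 0.117346, fail to reject H0.


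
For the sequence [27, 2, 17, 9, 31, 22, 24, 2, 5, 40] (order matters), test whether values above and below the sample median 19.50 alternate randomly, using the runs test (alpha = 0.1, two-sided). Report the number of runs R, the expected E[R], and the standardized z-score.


Step 1: Compute median = 19.50; label A = above, B = below.
Labels in order: ABBBAAABBA  (n_A = 5, n_B = 5)
Step 2: Count runs R = 5.
Step 3: Under H0 (random ordering), E[R] = 2*n_A*n_B/(n_A+n_B) + 1 = 2*5*5/10 + 1 = 6.0000.
        Var[R] = 2*n_A*n_B*(2*n_A*n_B - n_A - n_B) / ((n_A+n_B)^2 * (n_A+n_B-1)) = 2000/900 = 2.2222.
        SD[R] = 1.4907.
Step 4: Continuity-corrected z = (R + 0.5 - E[R]) / SD[R] = (5 + 0.5 - 6.0000) / 1.4907 = -0.3354.
Step 5: Two-sided p-value via normal approximation = 2*(1 - Phi(|z|)) = 0.737316.
Step 6: alpha = 0.1. fail to reject H0.

R = 5, z = -0.3354, p = 0.737316, fail to reject H0.


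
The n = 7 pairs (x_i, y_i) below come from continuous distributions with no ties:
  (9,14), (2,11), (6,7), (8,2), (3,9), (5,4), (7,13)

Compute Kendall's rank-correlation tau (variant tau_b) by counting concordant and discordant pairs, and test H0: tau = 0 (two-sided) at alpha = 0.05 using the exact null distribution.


Step 1: Enumerate the 21 unordered pairs (i,j) with i<j and classify each by sign(x_j-x_i) * sign(y_j-y_i).
  (1,2):dx=-7,dy=-3->C; (1,3):dx=-3,dy=-7->C; (1,4):dx=-1,dy=-12->C; (1,5):dx=-6,dy=-5->C
  (1,6):dx=-4,dy=-10->C; (1,7):dx=-2,dy=-1->C; (2,3):dx=+4,dy=-4->D; (2,4):dx=+6,dy=-9->D
  (2,5):dx=+1,dy=-2->D; (2,6):dx=+3,dy=-7->D; (2,7):dx=+5,dy=+2->C; (3,4):dx=+2,dy=-5->D
  (3,5):dx=-3,dy=+2->D; (3,6):dx=-1,dy=-3->C; (3,7):dx=+1,dy=+6->C; (4,5):dx=-5,dy=+7->D
  (4,6):dx=-3,dy=+2->D; (4,7):dx=-1,dy=+11->D; (5,6):dx=+2,dy=-5->D; (5,7):dx=+4,dy=+4->C
  (6,7):dx=+2,dy=+9->C
Step 2: C = 11, D = 10, total pairs = 21.
Step 3: tau = (C - D)/(n(n-1)/2) = (11 - 10)/21 = 0.047619.
Step 4: Exact two-sided p-value (enumerate n! = 5040 permutations of y under H0): p = 1.000000.
Step 5: alpha = 0.05. fail to reject H0.

tau_b = 0.0476 (C=11, D=10), p = 1.000000, fail to reject H0.


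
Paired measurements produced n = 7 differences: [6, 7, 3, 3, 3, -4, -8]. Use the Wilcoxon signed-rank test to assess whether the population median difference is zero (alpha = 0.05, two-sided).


Step 1: Drop any zero differences (none here) and take |d_i|.
|d| = [6, 7, 3, 3, 3, 4, 8]
Step 2: Midrank |d_i| (ties get averaged ranks).
ranks: |6|->5, |7|->6, |3|->2, |3|->2, |3|->2, |4|->4, |8|->7
Step 3: Attach original signs; sum ranks with positive sign and with negative sign.
W+ = 5 + 6 + 2 + 2 + 2 = 17
W- = 4 + 7 = 11
(Check: W+ + W- = 28 should equal n(n+1)/2 = 28.)
Step 4: Test statistic W = min(W+, W-) = 11.
Step 5: Ties in |d|, so use the tie-corrected normal approximation.
        E[W] = n(n+1)/4 = 7*8/4 = 14.
        Tie groups: |d|=3 (t=3); sum(t^3 - t) = 24.
        Var[W] = n(n+1)(2n+1)/24 - sum(t^3-t)/48 = 840/24 - 24/48 = 34.5.
        z = (W - E[W]) / sqrt(Var[W]) = (11 - 14) / 5.8737 = -0.5108.
        Two-sided p = 2*Phi(z) = 0.609523.
Step 6: alpha = 0.05. fail to reject H0.

W+ = 17, W- = 11, W = min = 11, p = 0.609523, fail to reject H0.


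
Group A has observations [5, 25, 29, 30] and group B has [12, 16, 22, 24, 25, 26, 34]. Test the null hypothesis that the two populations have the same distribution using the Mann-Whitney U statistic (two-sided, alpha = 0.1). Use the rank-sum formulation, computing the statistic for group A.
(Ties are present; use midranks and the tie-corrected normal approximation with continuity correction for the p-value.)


Step 1: Combine and sort all 11 observations; assign midranks.
sorted (value, group): (5,X), (12,Y), (16,Y), (22,Y), (24,Y), (25,X), (25,Y), (26,Y), (29,X), (30,X), (34,Y)
ranks: 5->1, 12->2, 16->3, 22->4, 24->5, 25->6.5, 25->6.5, 26->8, 29->9, 30->10, 34->11
Step 2: Rank sum for X: R1 = 1 + 6.5 + 9 + 10 = 26.5.
Step 3: U_X = R1 - n1(n1+1)/2 = 26.5 - 4*5/2 = 26.5 - 10 = 16.5.
       U_Y = n1*n2 - U_X = 28 - 16.5 = 11.5.
Step 4: Ties are present, so use the tie-corrected normal approximation (with continuity correction) for the p-value.
Step 5: p-value = 0.704817; compare to alpha = 0.1. fail to reject H0.

U_X = 16.5, p = 0.704817, fail to reject H0 at alpha = 0.1.


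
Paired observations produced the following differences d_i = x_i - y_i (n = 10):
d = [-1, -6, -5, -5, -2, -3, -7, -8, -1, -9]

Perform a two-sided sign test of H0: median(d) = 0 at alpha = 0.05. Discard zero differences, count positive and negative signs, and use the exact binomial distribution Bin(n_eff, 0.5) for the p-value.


Step 1: Discard zero differences. Original n = 10; n_eff = number of nonzero differences = 10.
Nonzero differences (with sign): -1, -6, -5, -5, -2, -3, -7, -8, -1, -9
Step 2: Count signs: positive = 0, negative = 10.
Step 3: Under H0: P(positive) = 0.5, so the number of positives S ~ Bin(10, 0.5).
Step 4: Two-sided exact p-value = sum of Bin(10,0.5) probabilities at or below the observed probability = 0.001953.
Step 5: alpha = 0.05. reject H0.

n_eff = 10, pos = 0, neg = 10, p = 0.001953, reject H0.


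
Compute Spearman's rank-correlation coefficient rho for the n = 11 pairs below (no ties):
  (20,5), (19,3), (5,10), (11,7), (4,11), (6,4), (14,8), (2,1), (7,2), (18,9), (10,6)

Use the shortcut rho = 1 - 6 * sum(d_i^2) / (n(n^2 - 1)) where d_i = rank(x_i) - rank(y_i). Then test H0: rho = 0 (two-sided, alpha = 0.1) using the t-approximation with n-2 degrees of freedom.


Step 1: Rank x and y separately (midranks; no ties here).
rank(x): 20->11, 19->10, 5->3, 11->7, 4->2, 6->4, 14->8, 2->1, 7->5, 18->9, 10->6
rank(y): 5->5, 3->3, 10->10, 7->7, 11->11, 4->4, 8->8, 1->1, 2->2, 9->9, 6->6
Step 2: d_i = R_x(i) - R_y(i); compute d_i^2.
  (11-5)^2=36, (10-3)^2=49, (3-10)^2=49, (7-7)^2=0, (2-11)^2=81, (4-4)^2=0, (8-8)^2=0, (1-1)^2=0, (5-2)^2=9, (9-9)^2=0, (6-6)^2=0
sum(d^2) = 224.
Step 3: rho = 1 - 6*224 / (11*(11^2 - 1)) = 1 - 1344/1320 = -0.018182.
Step 4: Under H0, t = rho * sqrt((n-2)/(1-rho^2)) = -0.0546 ~ t(9).
Step 5: Two-sided p-value from the t-distribution with 9 df = 0.957685.
Step 6: alpha = 0.1. fail to reject H0.

rho = -0.0182, p = 0.957685, fail to reject H0 at alpha = 0.1.


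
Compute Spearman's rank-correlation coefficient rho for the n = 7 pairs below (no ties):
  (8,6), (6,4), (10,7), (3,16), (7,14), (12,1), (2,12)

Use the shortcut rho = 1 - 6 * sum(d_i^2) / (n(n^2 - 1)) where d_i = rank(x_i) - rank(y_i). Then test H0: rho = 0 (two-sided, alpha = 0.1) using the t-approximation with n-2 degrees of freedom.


Step 1: Rank x and y separately (midranks; no ties here).
rank(x): 8->5, 6->3, 10->6, 3->2, 7->4, 12->7, 2->1
rank(y): 6->3, 4->2, 7->4, 16->7, 14->6, 1->1, 12->5
Step 2: d_i = R_x(i) - R_y(i); compute d_i^2.
  (5-3)^2=4, (3-2)^2=1, (6-4)^2=4, (2-7)^2=25, (4-6)^2=4, (7-1)^2=36, (1-5)^2=16
sum(d^2) = 90.
Step 3: rho = 1 - 6*90 / (7*(7^2 - 1)) = 1 - 540/336 = -0.607143.
Step 4: Under H0, t = rho * sqrt((n-2)/(1-rho^2)) = -1.7086 ~ t(5).
Step 5: Two-sided p-value from the t-distribution with 5 df = 0.148231.
Step 6: alpha = 0.1. fail to reject H0.

rho = -0.6071, p = 0.148231, fail to reject H0 at alpha = 0.1.


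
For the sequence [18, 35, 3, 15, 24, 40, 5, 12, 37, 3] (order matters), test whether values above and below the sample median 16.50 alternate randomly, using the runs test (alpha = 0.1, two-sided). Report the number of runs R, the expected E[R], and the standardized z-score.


Step 1: Compute median = 16.50; label A = above, B = below.
Labels in order: AABBAABBAB  (n_A = 5, n_B = 5)
Step 2: Count runs R = 6.
Step 3: Under H0 (random ordering), E[R] = 2*n_A*n_B/(n_A+n_B) + 1 = 2*5*5/10 + 1 = 6.0000.
        Var[R] = 2*n_A*n_B*(2*n_A*n_B - n_A - n_B) / ((n_A+n_B)^2 * (n_A+n_B-1)) = 2000/900 = 2.2222.
        SD[R] = 1.4907.
Step 4: R = E[R], so z = 0 with no continuity correction.
Step 5: Two-sided p-value via normal approximation = 2*(1 - Phi(|z|)) = 1.000000.
Step 6: alpha = 0.1. fail to reject H0.

R = 6, z = 0.0000, p = 1.000000, fail to reject H0.


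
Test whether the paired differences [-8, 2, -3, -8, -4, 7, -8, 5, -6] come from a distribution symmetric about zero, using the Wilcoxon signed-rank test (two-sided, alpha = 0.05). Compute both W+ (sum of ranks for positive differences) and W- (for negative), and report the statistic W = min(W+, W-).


Step 1: Drop any zero differences (none here) and take |d_i|.
|d| = [8, 2, 3, 8, 4, 7, 8, 5, 6]
Step 2: Midrank |d_i| (ties get averaged ranks).
ranks: |8|->8, |2|->1, |3|->2, |8|->8, |4|->3, |7|->6, |8|->8, |5|->4, |6|->5
Step 3: Attach original signs; sum ranks with positive sign and with negative sign.
W+ = 1 + 6 + 4 = 11
W- = 8 + 2 + 8 + 3 + 8 + 5 = 34
(Check: W+ + W- = 45 should equal n(n+1)/2 = 45.)
Step 4: Test statistic W = min(W+, W-) = 11.
Step 5: Ties in |d|, so use the tie-corrected normal approximation.
        E[W] = n(n+1)/4 = 9*10/4 = 22.5.
        Tie groups: |d|=8 (t=3); sum(t^3 - t) = 24.
        Var[W] = n(n+1)(2n+1)/24 - sum(t^3-t)/48 = 1710/24 - 24/48 = 70.75.
        z = (W - E[W]) / sqrt(Var[W]) = (11 - 22.5) / 8.4113 = -1.3672.
        Two-sided p = 2*Phi(z) = 0.171560.
Step 6: alpha = 0.05. fail to reject H0.

W+ = 11, W- = 34, W = min = 11, p = 0.171560, fail to reject H0.


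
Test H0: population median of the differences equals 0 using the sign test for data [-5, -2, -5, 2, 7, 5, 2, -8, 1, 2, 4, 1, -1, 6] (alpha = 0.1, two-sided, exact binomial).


Step 1: Discard zero differences. Original n = 14; n_eff = number of nonzero differences = 14.
Nonzero differences (with sign): -5, -2, -5, +2, +7, +5, +2, -8, +1, +2, +4, +1, -1, +6
Step 2: Count signs: positive = 9, negative = 5.
Step 3: Under H0: P(positive) = 0.5, so the number of positives S ~ Bin(14, 0.5).
Step 4: Two-sided exact p-value = sum of Bin(14,0.5) probabilities at or below the observed probability = 0.423950.
Step 5: alpha = 0.1. fail to reject H0.

n_eff = 14, pos = 9, neg = 5, p = 0.423950, fail to reject H0.


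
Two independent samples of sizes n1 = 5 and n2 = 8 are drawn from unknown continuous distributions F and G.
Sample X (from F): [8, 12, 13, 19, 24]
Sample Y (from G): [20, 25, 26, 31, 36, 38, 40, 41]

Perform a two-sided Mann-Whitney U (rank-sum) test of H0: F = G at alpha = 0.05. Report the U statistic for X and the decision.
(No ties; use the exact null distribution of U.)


Step 1: Combine and sort all 13 observations; assign midranks.
sorted (value, group): (8,X), (12,X), (13,X), (19,X), (20,Y), (24,X), (25,Y), (26,Y), (31,Y), (36,Y), (38,Y), (40,Y), (41,Y)
ranks: 8->1, 12->2, 13->3, 19->4, 20->5, 24->6, 25->7, 26->8, 31->9, 36->10, 38->11, 40->12, 41->13
Step 2: Rank sum for X: R1 = 1 + 2 + 3 + 4 + 6 = 16.
Step 3: U_X = R1 - n1(n1+1)/2 = 16 - 5*6/2 = 16 - 15 = 1.
       U_Y = n1*n2 - U_X = 40 - 1 = 39.
Step 4: No ties, so the exact null distribution of U (based on enumerating the C(13,5) = 1287 equally likely rank assignments) gives the two-sided p-value.
Step 5: p-value = 0.003108; compare to alpha = 0.05. reject H0.

U_X = 1, p = 0.003108, reject H0 at alpha = 0.05.


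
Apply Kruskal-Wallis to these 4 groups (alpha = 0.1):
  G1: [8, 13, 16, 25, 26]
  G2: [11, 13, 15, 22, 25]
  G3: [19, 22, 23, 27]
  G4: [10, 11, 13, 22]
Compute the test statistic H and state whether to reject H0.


Step 1: Combine all N = 18 observations and assign midranks.
sorted (value, group, rank): (8,G1,1), (10,G4,2), (11,G2,3.5), (11,G4,3.5), (13,G1,6), (13,G2,6), (13,G4,6), (15,G2,8), (16,G1,9), (19,G3,10), (22,G2,12), (22,G3,12), (22,G4,12), (23,G3,14), (25,G1,15.5), (25,G2,15.5), (26,G1,17), (27,G3,18)
Step 2: Sum ranks within each group.
R_1 = 48.5 (n_1 = 5)
R_2 = 45 (n_2 = 5)
R_3 = 54 (n_3 = 4)
R_4 = 23.5 (n_4 = 4)
Step 3: H = 12/(N(N+1)) * sum(R_i^2/n_i) - 3(N+1)
     = 12/(18*19) * (48.5^2/5 + 45^2/5 + 54^2/4 + 23.5^2/4) - 3*19
     = 0.035088 * 1742.51 - 57
     = 4.140789.
Step 4: Ties present; correction factor C = 1 - 60/(18^3 - 18) = 0.989680. Corrected H = 4.140789 / 0.989680 = 4.183968.
Step 5: Under H0, H ~ chi^2(3); p-value = 0.242272.
Step 6: alpha = 0.1. fail to reject H0.

H = 4.1840, df = 3, p = 0.242272, fail to reject H0.


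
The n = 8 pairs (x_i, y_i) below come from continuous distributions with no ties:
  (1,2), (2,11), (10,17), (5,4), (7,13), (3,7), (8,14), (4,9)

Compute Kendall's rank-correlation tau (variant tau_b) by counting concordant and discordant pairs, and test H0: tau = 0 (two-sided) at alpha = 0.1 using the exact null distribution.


Step 1: Enumerate the 28 unordered pairs (i,j) with i<j and classify each by sign(x_j-x_i) * sign(y_j-y_i).
  (1,2):dx=+1,dy=+9->C; (1,3):dx=+9,dy=+15->C; (1,4):dx=+4,dy=+2->C; (1,5):dx=+6,dy=+11->C
  (1,6):dx=+2,dy=+5->C; (1,7):dx=+7,dy=+12->C; (1,8):dx=+3,dy=+7->C; (2,3):dx=+8,dy=+6->C
  (2,4):dx=+3,dy=-7->D; (2,5):dx=+5,dy=+2->C; (2,6):dx=+1,dy=-4->D; (2,7):dx=+6,dy=+3->C
  (2,8):dx=+2,dy=-2->D; (3,4):dx=-5,dy=-13->C; (3,5):dx=-3,dy=-4->C; (3,6):dx=-7,dy=-10->C
  (3,7):dx=-2,dy=-3->C; (3,8):dx=-6,dy=-8->C; (4,5):dx=+2,dy=+9->C; (4,6):dx=-2,dy=+3->D
  (4,7):dx=+3,dy=+10->C; (4,8):dx=-1,dy=+5->D; (5,6):dx=-4,dy=-6->C; (5,7):dx=+1,dy=+1->C
  (5,8):dx=-3,dy=-4->C; (6,7):dx=+5,dy=+7->C; (6,8):dx=+1,dy=+2->C; (7,8):dx=-4,dy=-5->C
Step 2: C = 23, D = 5, total pairs = 28.
Step 3: tau = (C - D)/(n(n-1)/2) = (23 - 5)/28 = 0.642857.
Step 4: Exact two-sided p-value (enumerate n! = 40320 permutations of y under H0): p = 0.031151.
Step 5: alpha = 0.1. reject H0.

tau_b = 0.6429 (C=23, D=5), p = 0.031151, reject H0.


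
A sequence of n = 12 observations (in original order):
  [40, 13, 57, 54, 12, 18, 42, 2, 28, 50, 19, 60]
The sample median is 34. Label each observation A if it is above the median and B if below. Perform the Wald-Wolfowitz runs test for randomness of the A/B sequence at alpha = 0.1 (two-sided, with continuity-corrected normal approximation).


Step 1: Compute median = 34; label A = above, B = below.
Labels in order: ABAABBABBABA  (n_A = 6, n_B = 6)
Step 2: Count runs R = 9.
Step 3: Under H0 (random ordering), E[R] = 2*n_A*n_B/(n_A+n_B) + 1 = 2*6*6/12 + 1 = 7.0000.
        Var[R] = 2*n_A*n_B*(2*n_A*n_B - n_A - n_B) / ((n_A+n_B)^2 * (n_A+n_B-1)) = 4320/1584 = 2.7273.
        SD[R] = 1.6514.
Step 4: Continuity-corrected z = (R - 0.5 - E[R]) / SD[R] = (9 - 0.5 - 7.0000) / 1.6514 = 0.9083.
Step 5: Two-sided p-value via normal approximation = 2*(1 - Phi(|z|)) = 0.363722.
Step 6: alpha = 0.1. fail to reject H0.

R = 9, z = 0.9083, p = 0.363722, fail to reject H0.


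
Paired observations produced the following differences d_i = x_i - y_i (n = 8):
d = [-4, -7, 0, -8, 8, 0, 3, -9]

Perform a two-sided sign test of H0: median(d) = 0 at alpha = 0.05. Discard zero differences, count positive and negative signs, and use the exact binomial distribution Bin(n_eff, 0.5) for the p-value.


Step 1: Discard zero differences. Original n = 8; n_eff = number of nonzero differences = 6.
Nonzero differences (with sign): -4, -7, -8, +8, +3, -9
Step 2: Count signs: positive = 2, negative = 4.
Step 3: Under H0: P(positive) = 0.5, so the number of positives S ~ Bin(6, 0.5).
Step 4: Two-sided exact p-value = sum of Bin(6,0.5) probabilities at or below the observed probability = 0.687500.
Step 5: alpha = 0.05. fail to reject H0.

n_eff = 6, pos = 2, neg = 4, p = 0.687500, fail to reject H0.


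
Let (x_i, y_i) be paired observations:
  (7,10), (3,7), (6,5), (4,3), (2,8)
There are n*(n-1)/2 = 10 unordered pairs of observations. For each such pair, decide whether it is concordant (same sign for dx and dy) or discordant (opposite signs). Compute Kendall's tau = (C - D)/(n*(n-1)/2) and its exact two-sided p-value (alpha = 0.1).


Step 1: Enumerate the 10 unordered pairs (i,j) with i<j and classify each by sign(x_j-x_i) * sign(y_j-y_i).
  (1,2):dx=-4,dy=-3->C; (1,3):dx=-1,dy=-5->C; (1,4):dx=-3,dy=-7->C; (1,5):dx=-5,dy=-2->C
  (2,3):dx=+3,dy=-2->D; (2,4):dx=+1,dy=-4->D; (2,5):dx=-1,dy=+1->D; (3,4):dx=-2,dy=-2->C
  (3,5):dx=-4,dy=+3->D; (4,5):dx=-2,dy=+5->D
Step 2: C = 5, D = 5, total pairs = 10.
Step 3: tau = (C - D)/(n(n-1)/2) = (5 - 5)/10 = 0.000000.
Step 4: Exact two-sided p-value (enumerate n! = 120 permutations of y under H0): p = 1.000000.
Step 5: alpha = 0.1. fail to reject H0.

tau_b = 0.0000 (C=5, D=5), p = 1.000000, fail to reject H0.


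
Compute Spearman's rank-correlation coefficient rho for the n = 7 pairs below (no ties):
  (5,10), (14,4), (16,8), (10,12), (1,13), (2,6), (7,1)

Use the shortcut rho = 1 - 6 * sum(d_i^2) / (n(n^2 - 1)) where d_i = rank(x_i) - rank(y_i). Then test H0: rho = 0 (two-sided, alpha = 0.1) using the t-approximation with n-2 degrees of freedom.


Step 1: Rank x and y separately (midranks; no ties here).
rank(x): 5->3, 14->6, 16->7, 10->5, 1->1, 2->2, 7->4
rank(y): 10->5, 4->2, 8->4, 12->6, 13->7, 6->3, 1->1
Step 2: d_i = R_x(i) - R_y(i); compute d_i^2.
  (3-5)^2=4, (6-2)^2=16, (7-4)^2=9, (5-6)^2=1, (1-7)^2=36, (2-3)^2=1, (4-1)^2=9
sum(d^2) = 76.
Step 3: rho = 1 - 6*76 / (7*(7^2 - 1)) = 1 - 456/336 = -0.357143.
Step 4: Under H0, t = rho * sqrt((n-2)/(1-rho^2)) = -0.8550 ~ t(5).
Step 5: Two-sided p-value from the t-distribution with 5 df = 0.431611.
Step 6: alpha = 0.1. fail to reject H0.

rho = -0.3571, p = 0.431611, fail to reject H0 at alpha = 0.1.


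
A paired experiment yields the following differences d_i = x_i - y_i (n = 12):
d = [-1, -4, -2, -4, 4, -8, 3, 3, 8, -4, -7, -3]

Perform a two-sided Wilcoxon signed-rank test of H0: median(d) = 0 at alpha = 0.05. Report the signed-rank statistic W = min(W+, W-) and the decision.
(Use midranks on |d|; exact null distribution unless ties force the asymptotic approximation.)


Step 1: Drop any zero differences (none here) and take |d_i|.
|d| = [1, 4, 2, 4, 4, 8, 3, 3, 8, 4, 7, 3]
Step 2: Midrank |d_i| (ties get averaged ranks).
ranks: |1|->1, |4|->7.5, |2|->2, |4|->7.5, |4|->7.5, |8|->11.5, |3|->4, |3|->4, |8|->11.5, |4|->7.5, |7|->10, |3|->4
Step 3: Attach original signs; sum ranks with positive sign and with negative sign.
W+ = 7.5 + 4 + 4 + 11.5 = 27
W- = 1 + 7.5 + 2 + 7.5 + 11.5 + 7.5 + 10 + 4 = 51
(Check: W+ + W- = 78 should equal n(n+1)/2 = 78.)
Step 4: Test statistic W = min(W+, W-) = 27.
Step 5: Ties in |d|, so use the tie-corrected normal approximation.
        E[W] = n(n+1)/4 = 12*13/4 = 39.
        Tie groups: |d|=3 (t=3), |d|=4 (t=4), |d|=8 (t=2); sum(t^3 - t) = 90.
        Var[W] = n(n+1)(2n+1)/24 - sum(t^3-t)/48 = 3900/24 - 90/48 = 160.625.
        z = (W - E[W]) / sqrt(Var[W]) = (27 - 39) / 12.6738 = -0.9468.
        Two-sided p = 2*Phi(z) = 0.343722.
Step 6: alpha = 0.05. fail to reject H0.

W+ = 27, W- = 51, W = min = 27, p = 0.343722, fail to reject H0.


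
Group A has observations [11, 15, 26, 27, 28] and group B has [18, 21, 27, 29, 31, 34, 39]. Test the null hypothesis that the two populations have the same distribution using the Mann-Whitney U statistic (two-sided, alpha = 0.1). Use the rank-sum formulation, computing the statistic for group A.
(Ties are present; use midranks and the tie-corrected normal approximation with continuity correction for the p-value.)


Step 1: Combine and sort all 12 observations; assign midranks.
sorted (value, group): (11,X), (15,X), (18,Y), (21,Y), (26,X), (27,X), (27,Y), (28,X), (29,Y), (31,Y), (34,Y), (39,Y)
ranks: 11->1, 15->2, 18->3, 21->4, 26->5, 27->6.5, 27->6.5, 28->8, 29->9, 31->10, 34->11, 39->12
Step 2: Rank sum for X: R1 = 1 + 2 + 5 + 6.5 + 8 = 22.5.
Step 3: U_X = R1 - n1(n1+1)/2 = 22.5 - 5*6/2 = 22.5 - 15 = 7.5.
       U_Y = n1*n2 - U_X = 35 - 7.5 = 27.5.
Step 4: Ties are present, so use the tie-corrected normal approximation (with continuity correction) for the p-value.
Step 5: p-value = 0.122225; compare to alpha = 0.1. fail to reject H0.

U_X = 7.5, p = 0.122225, fail to reject H0 at alpha = 0.1.


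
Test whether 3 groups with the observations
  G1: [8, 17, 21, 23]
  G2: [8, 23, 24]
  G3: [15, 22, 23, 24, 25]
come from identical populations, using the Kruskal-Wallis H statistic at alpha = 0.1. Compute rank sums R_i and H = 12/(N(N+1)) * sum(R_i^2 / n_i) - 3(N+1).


Step 1: Combine all N = 12 observations and assign midranks.
sorted (value, group, rank): (8,G1,1.5), (8,G2,1.5), (15,G3,3), (17,G1,4), (21,G1,5), (22,G3,6), (23,G1,8), (23,G2,8), (23,G3,8), (24,G2,10.5), (24,G3,10.5), (25,G3,12)
Step 2: Sum ranks within each group.
R_1 = 18.5 (n_1 = 4)
R_2 = 20 (n_2 = 3)
R_3 = 39.5 (n_3 = 5)
Step 3: H = 12/(N(N+1)) * sum(R_i^2/n_i) - 3(N+1)
     = 12/(12*13) * (18.5^2/4 + 20^2/3 + 39.5^2/5) - 3*13
     = 0.076923 * 530.946 - 39
     = 1.841987.
Step 4: Ties present; correction factor C = 1 - 36/(12^3 - 12) = 0.979021. Corrected H = 1.841987 / 0.979021 = 1.881458.
Step 5: Under H0, H ~ chi^2(2); p-value = 0.390343.
Step 6: alpha = 0.1. fail to reject H0.

H = 1.8815, df = 2, p = 0.390343, fail to reject H0.


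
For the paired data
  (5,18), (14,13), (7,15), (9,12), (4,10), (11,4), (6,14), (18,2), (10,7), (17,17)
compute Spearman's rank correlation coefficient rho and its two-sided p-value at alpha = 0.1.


Step 1: Rank x and y separately (midranks; no ties here).
rank(x): 5->2, 14->8, 7->4, 9->5, 4->1, 11->7, 6->3, 18->10, 10->6, 17->9
rank(y): 18->10, 13->6, 15->8, 12->5, 10->4, 4->2, 14->7, 2->1, 7->3, 17->9
Step 2: d_i = R_x(i) - R_y(i); compute d_i^2.
  (2-10)^2=64, (8-6)^2=4, (4-8)^2=16, (5-5)^2=0, (1-4)^2=9, (7-2)^2=25, (3-7)^2=16, (10-1)^2=81, (6-3)^2=9, (9-9)^2=0
sum(d^2) = 224.
Step 3: rho = 1 - 6*224 / (10*(10^2 - 1)) = 1 - 1344/990 = -0.357576.
Step 4: Under H0, t = rho * sqrt((n-2)/(1-rho^2)) = -1.0830 ~ t(8).
Step 5: Two-sided p-value from the t-distribution with 8 df = 0.310376.
Step 6: alpha = 0.1. fail to reject H0.

rho = -0.3576, p = 0.310376, fail to reject H0 at alpha = 0.1.


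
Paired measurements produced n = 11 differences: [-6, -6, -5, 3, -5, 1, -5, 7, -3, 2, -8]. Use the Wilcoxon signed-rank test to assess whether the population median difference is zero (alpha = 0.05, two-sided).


Step 1: Drop any zero differences (none here) and take |d_i|.
|d| = [6, 6, 5, 3, 5, 1, 5, 7, 3, 2, 8]
Step 2: Midrank |d_i| (ties get averaged ranks).
ranks: |6|->8.5, |6|->8.5, |5|->6, |3|->3.5, |5|->6, |1|->1, |5|->6, |7|->10, |3|->3.5, |2|->2, |8|->11
Step 3: Attach original signs; sum ranks with positive sign and with negative sign.
W+ = 3.5 + 1 + 10 + 2 = 16.5
W- = 8.5 + 8.5 + 6 + 6 + 6 + 3.5 + 11 = 49.5
(Check: W+ + W- = 66 should equal n(n+1)/2 = 66.)
Step 4: Test statistic W = min(W+, W-) = 16.5.
Step 5: Ties in |d|, so use the tie-corrected normal approximation.
        E[W] = n(n+1)/4 = 11*12/4 = 33.
        Tie groups: |d|=3 (t=2), |d|=5 (t=3), |d|=6 (t=2); sum(t^3 - t) = 36.
        Var[W] = n(n+1)(2n+1)/24 - sum(t^3-t)/48 = 3036/24 - 36/48 = 125.75.
        z = (W - E[W]) / sqrt(Var[W]) = (16.5 - 33) / 11.2138 = -1.4714.
        Two-sided p = 2*Phi(z) = 0.141184.
Step 6: alpha = 0.05. fail to reject H0.

W+ = 16.5, W- = 49.5, W = min = 16.5, p = 0.141184, fail to reject H0.


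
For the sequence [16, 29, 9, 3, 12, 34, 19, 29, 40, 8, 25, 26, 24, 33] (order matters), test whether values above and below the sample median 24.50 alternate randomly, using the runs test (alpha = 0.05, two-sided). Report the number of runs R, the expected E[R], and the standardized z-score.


Step 1: Compute median = 24.50; label A = above, B = below.
Labels in order: BABBBABAABAABA  (n_A = 7, n_B = 7)
Step 2: Count runs R = 10.
Step 3: Under H0 (random ordering), E[R] = 2*n_A*n_B/(n_A+n_B) + 1 = 2*7*7/14 + 1 = 8.0000.
        Var[R] = 2*n_A*n_B*(2*n_A*n_B - n_A - n_B) / ((n_A+n_B)^2 * (n_A+n_B-1)) = 8232/2548 = 3.2308.
        SD[R] = 1.7974.
Step 4: Continuity-corrected z = (R - 0.5 - E[R]) / SD[R] = (10 - 0.5 - 8.0000) / 1.7974 = 0.8345.
Step 5: Two-sided p-value via normal approximation = 2*(1 - Phi(|z|)) = 0.403986.
Step 6: alpha = 0.05. fail to reject H0.

R = 10, z = 0.8345, p = 0.403986, fail to reject H0.


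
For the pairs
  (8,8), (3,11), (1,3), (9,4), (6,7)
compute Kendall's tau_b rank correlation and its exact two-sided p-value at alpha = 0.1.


Step 1: Enumerate the 10 unordered pairs (i,j) with i<j and classify each by sign(x_j-x_i) * sign(y_j-y_i).
  (1,2):dx=-5,dy=+3->D; (1,3):dx=-7,dy=-5->C; (1,4):dx=+1,dy=-4->D; (1,5):dx=-2,dy=-1->C
  (2,3):dx=-2,dy=-8->C; (2,4):dx=+6,dy=-7->D; (2,5):dx=+3,dy=-4->D; (3,4):dx=+8,dy=+1->C
  (3,5):dx=+5,dy=+4->C; (4,5):dx=-3,dy=+3->D
Step 2: C = 5, D = 5, total pairs = 10.
Step 3: tau = (C - D)/(n(n-1)/2) = (5 - 5)/10 = 0.000000.
Step 4: Exact two-sided p-value (enumerate n! = 120 permutations of y under H0): p = 1.000000.
Step 5: alpha = 0.1. fail to reject H0.

tau_b = 0.0000 (C=5, D=5), p = 1.000000, fail to reject H0.


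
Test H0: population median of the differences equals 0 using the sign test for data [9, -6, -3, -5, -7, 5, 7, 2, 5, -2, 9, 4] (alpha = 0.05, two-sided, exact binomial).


Step 1: Discard zero differences. Original n = 12; n_eff = number of nonzero differences = 12.
Nonzero differences (with sign): +9, -6, -3, -5, -7, +5, +7, +2, +5, -2, +9, +4
Step 2: Count signs: positive = 7, negative = 5.
Step 3: Under H0: P(positive) = 0.5, so the number of positives S ~ Bin(12, 0.5).
Step 4: Two-sided exact p-value = sum of Bin(12,0.5) probabilities at or below the observed probability = 0.774414.
Step 5: alpha = 0.05. fail to reject H0.

n_eff = 12, pos = 7, neg = 5, p = 0.774414, fail to reject H0.


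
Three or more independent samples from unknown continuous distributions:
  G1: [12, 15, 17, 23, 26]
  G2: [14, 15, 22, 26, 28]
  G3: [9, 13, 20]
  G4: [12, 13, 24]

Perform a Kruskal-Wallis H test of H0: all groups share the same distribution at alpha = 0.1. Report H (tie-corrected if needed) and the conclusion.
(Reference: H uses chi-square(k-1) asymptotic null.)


Step 1: Combine all N = 16 observations and assign midranks.
sorted (value, group, rank): (9,G3,1), (12,G1,2.5), (12,G4,2.5), (13,G3,4.5), (13,G4,4.5), (14,G2,6), (15,G1,7.5), (15,G2,7.5), (17,G1,9), (20,G3,10), (22,G2,11), (23,G1,12), (24,G4,13), (26,G1,14.5), (26,G2,14.5), (28,G2,16)
Step 2: Sum ranks within each group.
R_1 = 45.5 (n_1 = 5)
R_2 = 55 (n_2 = 5)
R_3 = 15.5 (n_3 = 3)
R_4 = 20 (n_4 = 3)
Step 3: H = 12/(N(N+1)) * sum(R_i^2/n_i) - 3(N+1)
     = 12/(16*17) * (45.5^2/5 + 55^2/5 + 15.5^2/3 + 20^2/3) - 3*17
     = 0.044118 * 1232.47 - 51
     = 3.373529.
Step 4: Ties present; correction factor C = 1 - 24/(16^3 - 16) = 0.994118. Corrected H = 3.373529 / 0.994118 = 3.393491.
Step 5: Under H0, H ~ chi^2(3); p-value = 0.334841.
Step 6: alpha = 0.1. fail to reject H0.

H = 3.3935, df = 3, p = 0.334841, fail to reject H0.


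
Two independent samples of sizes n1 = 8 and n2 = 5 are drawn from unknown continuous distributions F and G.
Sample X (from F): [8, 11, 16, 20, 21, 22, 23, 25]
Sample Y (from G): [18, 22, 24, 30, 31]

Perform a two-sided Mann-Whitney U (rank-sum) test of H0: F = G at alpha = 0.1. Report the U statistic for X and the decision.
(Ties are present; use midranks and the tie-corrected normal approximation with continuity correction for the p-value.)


Step 1: Combine and sort all 13 observations; assign midranks.
sorted (value, group): (8,X), (11,X), (16,X), (18,Y), (20,X), (21,X), (22,X), (22,Y), (23,X), (24,Y), (25,X), (30,Y), (31,Y)
ranks: 8->1, 11->2, 16->3, 18->4, 20->5, 21->6, 22->7.5, 22->7.5, 23->9, 24->10, 25->11, 30->12, 31->13
Step 2: Rank sum for X: R1 = 1 + 2 + 3 + 5 + 6 + 7.5 + 9 + 11 = 44.5.
Step 3: U_X = R1 - n1(n1+1)/2 = 44.5 - 8*9/2 = 44.5 - 36 = 8.5.
       U_Y = n1*n2 - U_X = 40 - 8.5 = 31.5.
Step 4: Ties are present, so use the tie-corrected normal approximation (with continuity correction) for the p-value.
Step 5: p-value = 0.106864; compare to alpha = 0.1. fail to reject H0.

U_X = 8.5, p = 0.106864, fail to reject H0 at alpha = 0.1.


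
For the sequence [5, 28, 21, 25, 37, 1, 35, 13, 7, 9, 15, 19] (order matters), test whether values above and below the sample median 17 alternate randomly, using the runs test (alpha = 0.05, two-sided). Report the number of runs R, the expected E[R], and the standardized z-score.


Step 1: Compute median = 17; label A = above, B = below.
Labels in order: BAAAABABBBBA  (n_A = 6, n_B = 6)
Step 2: Count runs R = 6.
Step 3: Under H0 (random ordering), E[R] = 2*n_A*n_B/(n_A+n_B) + 1 = 2*6*6/12 + 1 = 7.0000.
        Var[R] = 2*n_A*n_B*(2*n_A*n_B - n_A - n_B) / ((n_A+n_B)^2 * (n_A+n_B-1)) = 4320/1584 = 2.7273.
        SD[R] = 1.6514.
Step 4: Continuity-corrected z = (R + 0.5 - E[R]) / SD[R] = (6 + 0.5 - 7.0000) / 1.6514 = -0.3028.
Step 5: Two-sided p-value via normal approximation = 2*(1 - Phi(|z|)) = 0.762069.
Step 6: alpha = 0.05. fail to reject H0.

R = 6, z = -0.3028, p = 0.762069, fail to reject H0.


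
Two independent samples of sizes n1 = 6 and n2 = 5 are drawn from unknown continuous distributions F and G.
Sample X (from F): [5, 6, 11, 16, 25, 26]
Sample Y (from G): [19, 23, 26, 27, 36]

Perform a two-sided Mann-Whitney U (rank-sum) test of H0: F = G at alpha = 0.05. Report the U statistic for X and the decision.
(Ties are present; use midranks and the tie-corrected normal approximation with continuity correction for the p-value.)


Step 1: Combine and sort all 11 observations; assign midranks.
sorted (value, group): (5,X), (6,X), (11,X), (16,X), (19,Y), (23,Y), (25,X), (26,X), (26,Y), (27,Y), (36,Y)
ranks: 5->1, 6->2, 11->3, 16->4, 19->5, 23->6, 25->7, 26->8.5, 26->8.5, 27->10, 36->11
Step 2: Rank sum for X: R1 = 1 + 2 + 3 + 4 + 7 + 8.5 = 25.5.
Step 3: U_X = R1 - n1(n1+1)/2 = 25.5 - 6*7/2 = 25.5 - 21 = 4.5.
       U_Y = n1*n2 - U_X = 30 - 4.5 = 25.5.
Step 4: Ties are present, so use the tie-corrected normal approximation (with continuity correction) for the p-value.
Step 5: p-value = 0.067264; compare to alpha = 0.05. fail to reject H0.

U_X = 4.5, p = 0.067264, fail to reject H0 at alpha = 0.05.


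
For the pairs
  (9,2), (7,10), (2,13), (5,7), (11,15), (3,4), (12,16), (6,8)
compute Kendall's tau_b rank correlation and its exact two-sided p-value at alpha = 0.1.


Step 1: Enumerate the 28 unordered pairs (i,j) with i<j and classify each by sign(x_j-x_i) * sign(y_j-y_i).
  (1,2):dx=-2,dy=+8->D; (1,3):dx=-7,dy=+11->D; (1,4):dx=-4,dy=+5->D; (1,5):dx=+2,dy=+13->C
  (1,6):dx=-6,dy=+2->D; (1,7):dx=+3,dy=+14->C; (1,8):dx=-3,dy=+6->D; (2,3):dx=-5,dy=+3->D
  (2,4):dx=-2,dy=-3->C; (2,5):dx=+4,dy=+5->C; (2,6):dx=-4,dy=-6->C; (2,7):dx=+5,dy=+6->C
  (2,8):dx=-1,dy=-2->C; (3,4):dx=+3,dy=-6->D; (3,5):dx=+9,dy=+2->C; (3,6):dx=+1,dy=-9->D
  (3,7):dx=+10,dy=+3->C; (3,8):dx=+4,dy=-5->D; (4,5):dx=+6,dy=+8->C; (4,6):dx=-2,dy=-3->C
  (4,7):dx=+7,dy=+9->C; (4,8):dx=+1,dy=+1->C; (5,6):dx=-8,dy=-11->C; (5,7):dx=+1,dy=+1->C
  (5,8):dx=-5,dy=-7->C; (6,7):dx=+9,dy=+12->C; (6,8):dx=+3,dy=+4->C; (7,8):dx=-6,dy=-8->C
Step 2: C = 19, D = 9, total pairs = 28.
Step 3: tau = (C - D)/(n(n-1)/2) = (19 - 9)/28 = 0.357143.
Step 4: Exact two-sided p-value (enumerate n! = 40320 permutations of y under H0): p = 0.275099.
Step 5: alpha = 0.1. fail to reject H0.

tau_b = 0.3571 (C=19, D=9), p = 0.275099, fail to reject H0.


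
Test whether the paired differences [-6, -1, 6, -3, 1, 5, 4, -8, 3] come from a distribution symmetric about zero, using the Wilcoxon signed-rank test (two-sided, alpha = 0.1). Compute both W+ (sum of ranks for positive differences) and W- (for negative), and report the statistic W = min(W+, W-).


Step 1: Drop any zero differences (none here) and take |d_i|.
|d| = [6, 1, 6, 3, 1, 5, 4, 8, 3]
Step 2: Midrank |d_i| (ties get averaged ranks).
ranks: |6|->7.5, |1|->1.5, |6|->7.5, |3|->3.5, |1|->1.5, |5|->6, |4|->5, |8|->9, |3|->3.5
Step 3: Attach original signs; sum ranks with positive sign and with negative sign.
W+ = 7.5 + 1.5 + 6 + 5 + 3.5 = 23.5
W- = 7.5 + 1.5 + 3.5 + 9 = 21.5
(Check: W+ + W- = 45 should equal n(n+1)/2 = 45.)
Step 4: Test statistic W = min(W+, W-) = 21.5.
Step 5: Ties in |d|, so use the tie-corrected normal approximation.
        E[W] = n(n+1)/4 = 9*10/4 = 22.5.
        Tie groups: |d|=1 (t=2), |d|=3 (t=2), |d|=6 (t=2); sum(t^3 - t) = 18.
        Var[W] = n(n+1)(2n+1)/24 - sum(t^3-t)/48 = 1710/24 - 18/48 = 70.875.
        z = (W - E[W]) / sqrt(Var[W]) = (21.5 - 22.5) / 8.4187 = -0.1188.
        Two-sided p = 2*Phi(z) = 0.905447.
Step 6: alpha = 0.1. fail to reject H0.

W+ = 23.5, W- = 21.5, W = min = 21.5, p = 0.905447, fail to reject H0.


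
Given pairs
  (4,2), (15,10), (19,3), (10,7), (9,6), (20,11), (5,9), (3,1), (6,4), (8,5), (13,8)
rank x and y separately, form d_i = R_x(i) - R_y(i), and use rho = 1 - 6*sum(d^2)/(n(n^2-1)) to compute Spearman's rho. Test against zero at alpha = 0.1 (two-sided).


Step 1: Rank x and y separately (midranks; no ties here).
rank(x): 4->2, 15->9, 19->10, 10->7, 9->6, 20->11, 5->3, 3->1, 6->4, 8->5, 13->8
rank(y): 2->2, 10->10, 3->3, 7->7, 6->6, 11->11, 9->9, 1->1, 4->4, 5->5, 8->8
Step 2: d_i = R_x(i) - R_y(i); compute d_i^2.
  (2-2)^2=0, (9-10)^2=1, (10-3)^2=49, (7-7)^2=0, (6-6)^2=0, (11-11)^2=0, (3-9)^2=36, (1-1)^2=0, (4-4)^2=0, (5-5)^2=0, (8-8)^2=0
sum(d^2) = 86.
Step 3: rho = 1 - 6*86 / (11*(11^2 - 1)) = 1 - 516/1320 = 0.609091.
Step 4: Under H0, t = rho * sqrt((n-2)/(1-rho^2)) = 2.3040 ~ t(9).
Step 5: Two-sided p-value from the t-distribution with 9 df = 0.046696.
Step 6: alpha = 0.1. reject H0.

rho = 0.6091, p = 0.046696, reject H0 at alpha = 0.1.
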